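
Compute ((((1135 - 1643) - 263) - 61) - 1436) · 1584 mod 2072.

336

1135 - 1643 = -508 ≡ 1564 (mod 2072)
1564 - 263 = 1301
1301 - 61 = 1240
1240 - 1436 = -196 ≡ 1876 (mod 2072)
1876 · 1584 = 2971584 ≡ 336 (mod 2072)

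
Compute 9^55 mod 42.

9^1 ≡ 9 (mod 42)
9^2 ≡ 9^2 = 81 ≡ 39 (mod 42)
9^4 ≡ 39^2 = 1521 ≡ 9 (mod 42)
9^8 ≡ 9^2 = 81 ≡ 39 (mod 42)
9^16 ≡ 39^2 = 1521 ≡ 9 (mod 42)
9^32 ≡ 9^2 = 81 ≡ 39 (mod 42)
9^55 = 9^32 · 9^16 · 9^4 · 9^2 · 9^1 ≡ 39 · 9 · 9 · 39 · 9 (mod 42).
Accumulate the product:
39 · 9 = 351 ≡ 15
15 · 9 = 135 ≡ 9
9 · 39 = 351 ≡ 15
15 · 9 = 135 ≡ 9

9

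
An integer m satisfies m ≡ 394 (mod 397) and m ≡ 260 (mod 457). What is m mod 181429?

176662

397⁻¹ mod 457: 397·99 ≡ 1 (mod 457), so 397⁻¹ ≡ 99.
m = 394 + 397·((260 − 394)·99 mod 457) = 394 + 397·444 = 176662.
Check: 176662 mod 397 = 394, 176662 mod 457 = 260. ✓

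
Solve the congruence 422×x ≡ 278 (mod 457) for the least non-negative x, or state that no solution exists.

gcd(422, 457) = 1, so a unique solution mod 457 exists.
422⁻¹ ≡ 235 (mod 457).
x ≡ 235×278 ≡ 436 (mod 457).

436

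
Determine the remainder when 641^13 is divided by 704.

13 in binary is 1101, i.e. 13 = 8 + 4 + 1.
641^1 ≡ 641 (mod 704)
641^2 ≡ 641^2 = 410881 ≡ 449 (mod 704)
641^4 ≡ 449^2 = 201601 ≡ 257 (mod 704)
641^8 ≡ 257^2 = 66049 ≡ 577 (mod 704)
641^13 = 641^8 × 641^4 × 641^1 ≡ 577 × 257 × 641 (mod 704).
Accumulate the product:
577 × 257 = 148289 ≡ 449
449 × 641 = 287809 ≡ 577

577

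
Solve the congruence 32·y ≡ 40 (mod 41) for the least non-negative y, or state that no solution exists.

gcd(32, 41) = 1, so a unique solution mod 41 exists.
32⁻¹ ≡ 9 (mod 41).
y ≡ 9·40 ≡ 32 (mod 41).

32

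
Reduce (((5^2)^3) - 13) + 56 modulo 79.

26

(5)^2 ≡ 25 (mod 79)
(25)^3 ≡ 62 (mod 79)
62 - 13 = 49
49 + 56 = 105 ≡ 26 (mod 79)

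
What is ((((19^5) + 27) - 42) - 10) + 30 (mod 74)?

64

(19)^5 ≡ 59 (mod 74)
59 + 27 = 86 ≡ 12 (mod 74)
12 - 42 = -30 ≡ 44 (mod 74)
44 - 10 = 34
34 + 30 = 64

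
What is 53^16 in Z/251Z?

53^1 ≡ 53 (mod 251)
53^2 ≡ 53^2 = 2809 ≡ 48 (mod 251)
53^4 ≡ 48^2 = 2304 ≡ 45 (mod 251)
53^8 ≡ 45^2 = 2025 ≡ 17 (mod 251)
53^16 ≡ 17^2 = 289 ≡ 38 (mod 251)
So 53^16 ≡ 38 (mod 251).

38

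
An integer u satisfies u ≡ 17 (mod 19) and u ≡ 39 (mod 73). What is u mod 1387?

19⁻¹ mod 73: 19×50 ≡ 1 (mod 73), so 19⁻¹ ≡ 50.
u = 17 + 19×((39 − 17)×50 mod 73) = 17 + 19×5 = 112.

112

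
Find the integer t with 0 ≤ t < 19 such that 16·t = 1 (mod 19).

Apply the Euclidean algorithm and back-substitute:
19 = 1·16 + 3
16 = 5·3 + 1
3 = 3·1 + 0
gcd(16, 19) = 1, so the inverse exists.
Bézout: 1 = −5·19 + 6·16.
So 16⁻¹ ≡ 6 (mod 19).

6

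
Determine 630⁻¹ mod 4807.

By the extended Euclidean algorithm:
4807 = 7·630 + 397
630 = 1·397 + 233
397 = 1·233 + 164
233 = 1·164 + 69
164 = 2·69 + 26
69 = 2·26 + 17
26 = 1·17 + 9
17 = 1·9 + 8
9 = 1·8 + 1
8 = 8·1 + 0
gcd(630, 4807) = 1, so the inverse exists.
Back-substitute for 1:
1 = 1·9 − 1·8
  = −1·17 + 2·9
  = 2·26 − 3·17
  = −3·69 + 8·26
  = 8·164 − 19·69
  = −19·233 + 27·164
  = 27·397 − 46·233
  = −46·630 + 73·397
  = 73·4807 − 557·630
So 630⁻¹ ≡ −557 ≡ 4250 (mod 4807).

4250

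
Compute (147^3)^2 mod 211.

183

(147)^3 ≡ 129 (mod 211)
(129)^2 ≡ 183 (mod 211)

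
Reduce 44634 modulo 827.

803

44634 = 53×827 + 803, so 44634 ≡ 803 (mod 827).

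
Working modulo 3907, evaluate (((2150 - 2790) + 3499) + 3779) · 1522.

3441

2150 - 2790 = -640 ≡ 3267 (mod 3907)
3267 + 3499 = 6766 ≡ 2859 (mod 3907)
2859 + 3779 = 6638 ≡ 2731 (mod 3907)
2731 · 1522 = 4156582 ≡ 3441 (mod 3907)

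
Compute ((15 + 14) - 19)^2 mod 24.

15 + 14 = 29 ≡ 5 (mod 24)
5 - 19 = -14 ≡ 10 (mod 24)
(10)^2 ≡ 4 (mod 24)

4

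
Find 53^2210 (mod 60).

49

2210 in binary is 100010100010, i.e. 2210 = 2048 + 128 + 32 + 2.
53^1 ≡ 53 (mod 60)
53^2 ≡ 53^2 = 2809 ≡ 49 (mod 60)
53^4 ≡ 49^2 = 2401 ≡ 1 (mod 60)
53^8 ≡ 1^2 = 1 (mod 60)
53^16 ≡ 1^2 = 1 (mod 60)
53^32 ≡ 1^2 = 1 (mod 60)
53^64 ≡ 1^2 = 1 (mod 60)
53^128 ≡ 1^2 = 1 (mod 60)
53^256 ≡ 1^2 = 1 (mod 60)
53^512 ≡ 1^2 = 1 (mod 60)
53^1024 ≡ 1^2 = 1 (mod 60)
53^2048 ≡ 1^2 = 1 (mod 60)
53^2210 = 53^2048 × 53^128 × 53^32 × 53^2 ≡ 1 × 1 × 1 × 49 (mod 60).
Accumulate the product:
1 × 1 = 1
1 × 1 = 1
1 × 49 = 49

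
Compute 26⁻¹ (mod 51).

2

51 = 1*26 + 25
26 = 1*25 + 1
25 = 25*1 + 0
gcd(26, 51) = 1, so the inverse exists.
Back-substitute for 1:
1 = 1*26 − 1*25
  = −1*51 + 2*26
So 26⁻¹ ≡ 2 (mod 51).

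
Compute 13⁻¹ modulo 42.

13

Run the extended Euclidean algorithm:
42 = 3·13 + 3
13 = 4·3 + 1
3 = 3·1 + 0
gcd(13, 42) = 1, so the inverse exists.
Bézout: 1 = −4·42 + 13·13.
So 13⁻¹ ≡ 13 (mod 42).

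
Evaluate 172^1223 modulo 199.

Using repeated squaring:
1223 in binary is 10011000111, i.e. 1223 = 1024 + 128 + 64 + 4 + 2 + 1.
172^1 ≡ 172 (mod 199)
172^2 ≡ 172^2 = 29584 ≡ 132 (mod 199)
172^4 ≡ 132^2 = 17424 ≡ 111 (mod 199)
172^8 ≡ 111^2 = 12321 ≡ 182 (mod 199)
172^16 ≡ 182^2 = 33124 ≡ 90 (mod 199)
172^32 ≡ 90^2 = 8100 ≡ 140 (mod 199)
172^64 ≡ 140^2 = 19600 ≡ 98 (mod 199)
172^128 ≡ 98^2 = 9604 ≡ 52 (mod 199)
172^256 ≡ 52^2 = 2704 ≡ 117 (mod 199)
172^512 ≡ 117^2 = 13689 ≡ 157 (mod 199)
172^1024 ≡ 157^2 = 24649 ≡ 172 (mod 199)
172^1223 = 172^1024 × 172^128 × 172^64 × 172^4 × 172^2 × 172^1 ≡ 172 × 52 × 98 × 111 × 132 × 172 (mod 199).
Accumulate the product:
172 × 52 = 8944 ≡ 188
188 × 98 = 18424 ≡ 116
116 × 111 = 12876 ≡ 140
140 × 132 = 18480 ≡ 172
172 × 172 = 29584 ≡ 132

132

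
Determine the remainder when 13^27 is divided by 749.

13^1 ≡ 13 (mod 749)
13^2 ≡ 13^2 = 169 (mod 749)
13^4 ≡ 169^2 = 28561 ≡ 99 (mod 749)
13^8 ≡ 99^2 = 9801 ≡ 64 (mod 749)
13^16 ≡ 64^2 = 4096 ≡ 351 (mod 749)
13^27 = 13^16 · 13^8 · 13^2 · 13^1 ≡ 351 · 64 · 169 · 13 (mod 749).
Accumulate the product:
351 · 64 = 22464 ≡ 743
743 · 169 = 125567 ≡ 484
484 · 13 = 6292 ≡ 300

300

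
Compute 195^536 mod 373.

107

By square-and-multiply:
195^1 ≡ 195 (mod 373)
195^2 ≡ 195^2 = 38025 ≡ 352 (mod 373)
195^4 ≡ 352^2 = 123904 ≡ 68 (mod 373)
195^8 ≡ 68^2 = 4624 ≡ 148 (mod 373)
195^16 ≡ 148^2 = 21904 ≡ 270 (mod 373)
195^32 ≡ 270^2 = 72900 ≡ 165 (mod 373)
195^64 ≡ 165^2 = 27225 ≡ 369 (mod 373)
195^128 ≡ 369^2 = 136161 ≡ 16 (mod 373)
195^256 ≡ 16^2 = 256 (mod 373)
195^512 ≡ 256^2 = 65536 ≡ 261 (mod 373)
195^536 = 195^512 × 195^16 × 195^8 ≡ 261 × 270 × 148 (mod 373).
Accumulate the product:
261 × 270 = 70470 ≡ 346
346 × 148 = 51208 ≡ 107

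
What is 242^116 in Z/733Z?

Compute successive squares:
242^1 ≡ 242 (mod 733)
242^2 ≡ 242^2 = 58564 ≡ 657 (mod 733)
242^4 ≡ 657^2 = 431649 ≡ 645 (mod 733)
242^8 ≡ 645^2 = 416025 ≡ 414 (mod 733)
242^16 ≡ 414^2 = 171396 ≡ 607 (mod 733)
242^32 ≡ 607^2 = 368449 ≡ 483 (mod 733)
242^64 ≡ 483^2 = 233289 ≡ 195 (mod 733)
242^116 = 242^64 × 242^32 × 242^16 × 242^4 ≡ 195 × 483 × 607 × 645 (mod 733).
Accumulate the product:
195 × 483 = 94185 ≡ 361
361 × 607 = 219127 ≡ 693
693 × 645 = 446985 ≡ 588

588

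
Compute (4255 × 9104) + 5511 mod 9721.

4255 × 9104 = 38737520 ≡ 9056 (mod 9721)
9056 + 5511 = 14567 ≡ 4846 (mod 9721)

4846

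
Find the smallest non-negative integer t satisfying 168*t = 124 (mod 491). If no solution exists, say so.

gcd(168, 491) = 1, so a unique solution mod 491 exists.
168⁻¹ ≡ 38 (mod 491).
t ≡ 38*124 ≡ 293 (mod 491).

293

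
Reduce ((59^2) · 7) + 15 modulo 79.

(59)^2 ≡ 5 (mod 79)
5 · 7 = 35
35 + 15 = 50

50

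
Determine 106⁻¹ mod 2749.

2360

2749 = 25×106 + 99
106 = 1×99 + 7
99 = 14×7 + 1
7 = 7×1 + 0
gcd(106, 2749) = 1, so the inverse exists.
Bézout: 1 = 15×2749 − 389×106.
So 106⁻¹ ≡ −389 ≡ 2360 (mod 2749).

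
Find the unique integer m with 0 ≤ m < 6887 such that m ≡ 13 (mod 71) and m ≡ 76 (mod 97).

71⁻¹ mod 97: 71·41 ≡ 1 (mod 97), so 71⁻¹ ≡ 41.
m = 13 + 71·((76 − 13)·41 mod 97) = 13 + 71·61 = 4344.
Check: 4344 mod 71 = 13, 4344 mod 97 = 76. ✓

4344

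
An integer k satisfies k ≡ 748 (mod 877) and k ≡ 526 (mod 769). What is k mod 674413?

877⁻¹ mod 769: 877*591 ≡ 1 (mod 769), so 877⁻¹ ≡ 591.
k = 748 + 877*((526 − 748)*591 mod 769) = 748 + 877*297 = 261217.

261217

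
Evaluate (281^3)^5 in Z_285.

(281)^3 ≡ 221 (mod 285)
(221)^5 ≡ 236 (mod 285)

236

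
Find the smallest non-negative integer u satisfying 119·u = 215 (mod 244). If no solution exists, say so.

gcd(119, 244) = 1, so a unique solution mod 244 exists.
119⁻¹ ≡ 203 (mod 244).
u ≡ 203·215 ≡ 213 (mod 244).

213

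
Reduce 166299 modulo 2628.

735

166299 = 63*2628 + 735, so 166299 ≡ 735 (mod 2628).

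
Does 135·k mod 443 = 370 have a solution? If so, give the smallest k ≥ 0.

gcd(135, 443) = 1, so a unique solution mod 443 exists.
135⁻¹ ≡ 338 (mod 443).
k ≡ 338·370 ≡ 134 (mod 443).

134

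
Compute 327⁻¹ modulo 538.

487

Apply the Euclidean algorithm and back-substitute:
538 = 1×327 + 211
327 = 1×211 + 116
211 = 1×116 + 95
116 = 1×95 + 21
95 = 4×21 + 11
21 = 1×11 + 10
11 = 1×10 + 1
10 = 10×1 + 0
gcd(327, 538) = 1, so the inverse exists.
Back-substitute for 1:
1 = 1×11 − 1×10
  = −1×21 + 2×11
  = 2×95 − 9×21
  = −9×116 + 11×95
  = 11×211 − 20×116
  = −20×327 + 31×211
  = 31×538 − 51×327
So 327⁻¹ ≡ −51 ≡ 487 (mod 538).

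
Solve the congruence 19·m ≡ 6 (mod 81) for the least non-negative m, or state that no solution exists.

gcd(19, 81) = 1, so a unique solution mod 81 exists.
19⁻¹ ≡ 64 (mod 81).
m ≡ 64·6 ≡ 60 (mod 81).

60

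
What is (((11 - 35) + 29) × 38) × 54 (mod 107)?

11 - 35 = -24 ≡ 83 (mod 107)
83 + 29 = 112 ≡ 5 (mod 107)
5 × 38 = 190 ≡ 83 (mod 107)
83 × 54 = 4482 ≡ 95 (mod 107)

95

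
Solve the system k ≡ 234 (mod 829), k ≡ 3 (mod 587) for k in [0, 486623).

419708

829⁻¹ mod 587: 829·473 ≡ 1 (mod 587), so 829⁻¹ ≡ 473.
k = 234 + 829·((3 − 234)·473 mod 587) = 234 + 829·506 = 419708.
Check: 419708 mod 829 = 234, 419708 mod 587 = 3. ✓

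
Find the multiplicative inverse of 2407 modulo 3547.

Run the extended Euclidean algorithm:
3547 = 1·2407 + 1140
2407 = 2·1140 + 127
1140 = 8·127 + 124
127 = 1·124 + 3
124 = 41·3 + 1
3 = 3·1 + 0
gcd(2407, 3547) = 1, so the inverse exists.
Bézout: 1 = 796·3547 − 1173·2407.
So 2407⁻¹ ≡ −1173 ≡ 2374 (mod 3547).

2374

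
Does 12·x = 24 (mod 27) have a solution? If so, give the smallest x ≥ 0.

gcd(12, 27) = 3, and 3 | 24, so solutions exist.
Divide through by 3: 4·x ≡ 8 mod 9.
4⁻¹ ≡ 7 (mod 9).
x ≡ 7·8 ≡ 2 (mod 9).
The smallest non-negative solution is x = 2.

2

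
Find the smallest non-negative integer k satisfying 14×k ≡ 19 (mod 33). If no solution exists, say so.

gcd(14, 33) = 1, so a unique solution mod 33 exists.
14⁻¹ ≡ 26 (mod 33).
k ≡ 26×19 ≡ 32 (mod 33).

32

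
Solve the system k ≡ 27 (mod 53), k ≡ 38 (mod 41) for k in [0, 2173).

53⁻¹ mod 41: 53·24 ≡ 1 (mod 41), so 53⁻¹ ≡ 24.
k = 27 + 53·((38 − 27)·24 mod 41) = 27 + 53·18 = 981.
Check: 981 mod 53 = 27, 981 mod 41 = 38. ✓

981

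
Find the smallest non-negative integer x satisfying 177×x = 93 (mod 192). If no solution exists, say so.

gcd(177, 192) = 3, and 3 | 93, so solutions exist.
Divide through by 3: 59×x ≡ 31 mod 64.
59⁻¹ ≡ 51 (mod 64).
x ≡ 51×31 ≡ 45 (mod 64).
The smallest non-negative solution is x = 45.

45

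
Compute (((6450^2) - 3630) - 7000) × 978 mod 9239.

7912

(6450)^2 ≡ 8522 (mod 9239)
8522 - 3630 = 4892
4892 - 7000 = -2108 ≡ 7131 (mod 9239)
7131 × 978 = 6974118 ≡ 7912 (mod 9239)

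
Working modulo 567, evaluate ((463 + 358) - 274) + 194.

463 + 358 = 821 ≡ 254 (mod 567)
254 - 274 = -20 ≡ 547 (mod 567)
547 + 194 = 741 ≡ 174 (mod 567)

174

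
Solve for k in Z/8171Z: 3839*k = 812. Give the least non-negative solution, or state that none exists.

gcd(3839, 8171) = 1, so a unique solution mod 8171 exists.
3839⁻¹ ≡ 6381 (mod 8171).
k ≡ 6381*812 ≡ 958 (mod 8171).

958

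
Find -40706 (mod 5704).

4926

-40706 = -8×5704 + 4926, so -40706 ≡ 4926 (mod 5704).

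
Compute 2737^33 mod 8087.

7092

By square-and-multiply:
2737^1 ≡ 2737 (mod 8087)
2737^2 ≡ 2737^2 = 7491169 ≡ 2607 (mod 8087)
2737^4 ≡ 2607^2 = 6796449 ≡ 3369 (mod 8087)
2737^8 ≡ 3369^2 = 11350161 ≡ 4100 (mod 8087)
2737^16 ≡ 4100^2 = 16810000 ≡ 5214 (mod 8087)
2737^32 ≡ 5214^2 = 27185796 ≡ 5389 (mod 8087)
2737^33 = 2737^32 × 2737^1 ≡ 5389 × 2737 (mod 8087).
5389 × 2737 = 14749693 ≡ 7092 (mod 8087).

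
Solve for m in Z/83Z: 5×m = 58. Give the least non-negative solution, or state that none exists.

78

gcd(5, 83) = 1, so a unique solution mod 83 exists.
5⁻¹ ≡ 50 (mod 83).
m ≡ 50×58 ≡ 78 (mod 83).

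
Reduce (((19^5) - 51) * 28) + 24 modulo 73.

27

(19)^5 ≡ 12 (mod 73)
12 - 51 = -39 ≡ 34 (mod 73)
34 * 28 = 952 ≡ 3 (mod 73)
3 + 24 = 27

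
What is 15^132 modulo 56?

By square-and-multiply:
132 in binary is 10000100, i.e. 132 = 128 + 4.
15^1 ≡ 15 (mod 56)
15^2 ≡ 15^2 = 225 ≡ 1 (mod 56)
15^4 ≡ 1^2 = 1 (mod 56)
15^8 ≡ 1^2 = 1 (mod 56)
15^16 ≡ 1^2 = 1 (mod 56)
15^32 ≡ 1^2 = 1 (mod 56)
15^64 ≡ 1^2 = 1 (mod 56)
15^128 ≡ 1^2 = 1 (mod 56)
15^132 = 15^128 · 15^4 ≡ 1 · 1 (mod 56).
1 · 1 = 1 ≡ 1 (mod 56).

1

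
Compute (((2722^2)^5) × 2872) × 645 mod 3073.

2193

(2722)^2 ≡ 281 (mod 3073)
(281)^5 ≡ 2703 (mod 3073)
2703 × 2872 = 7763016 ≡ 618 (mod 3073)
618 × 645 = 398610 ≡ 2193 (mod 3073)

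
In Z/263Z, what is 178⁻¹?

Apply the Euclidean algorithm and back-substitute:
263 = 1·178 + 85
178 = 2·85 + 8
85 = 10·8 + 5
8 = 1·5 + 3
5 = 1·3 + 2
3 = 1·2 + 1
2 = 2·1 + 0
gcd(178, 263) = 1, so the inverse exists.
Back-substitute for 1:
1 = 1·3 − 1·2
  = −1·5 + 2·3
  = 2·8 − 3·5
  = −3·85 + 32·8
  = 32·178 − 67·85
  = −67·263 + 99·178
So 178⁻¹ ≡ 99 (mod 263).

99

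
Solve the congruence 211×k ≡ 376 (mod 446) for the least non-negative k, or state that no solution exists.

266

gcd(211, 446) = 1, so a unique solution mod 446 exists.
211⁻¹ ≡ 353 (mod 446).
k ≡ 353×376 ≡ 266 (mod 446).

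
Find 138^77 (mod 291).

180

77 in binary is 1001101, i.e. 77 = 64 + 8 + 4 + 1.
138^1 ≡ 138 (mod 291)
138^2 ≡ 138^2 = 19044 ≡ 129 (mod 291)
138^4 ≡ 129^2 = 16641 ≡ 54 (mod 291)
138^8 ≡ 54^2 = 2916 ≡ 6 (mod 291)
138^16 ≡ 6^2 = 36 (mod 291)
138^32 ≡ 36^2 = 1296 ≡ 132 (mod 291)
138^64 ≡ 132^2 = 17424 ≡ 255 (mod 291)
138^77 = 138^64 * 138^8 * 138^4 * 138^1 ≡ 255 * 6 * 54 * 138 (mod 291).
Accumulate the product:
255 * 6 = 1530 ≡ 75
75 * 54 = 4050 ≡ 267
267 * 138 = 36846 ≡ 180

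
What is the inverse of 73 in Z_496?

496 = 6·73 + 58
73 = 1·58 + 15
58 = 3·15 + 13
15 = 1·13 + 2
13 = 6·2 + 1
2 = 2·1 + 0
gcd(73, 496) = 1, so the inverse exists.
Back-substitute for 1:
1 = 1·13 − 6·2
  = −6·15 + 7·13
  = 7·58 − 27·15
  = −27·73 + 34·58
  = 34·496 − 231·73
So 73⁻¹ ≡ −231 ≡ 265 (mod 496).

265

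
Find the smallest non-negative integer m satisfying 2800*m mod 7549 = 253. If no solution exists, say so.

gcd(2800, 7549) = 1, so a unique solution mod 7549 exists.
2800⁻¹ ≡ 3912 (mod 7549).
m ≡ 3912*253 ≡ 817 (mod 7549).

817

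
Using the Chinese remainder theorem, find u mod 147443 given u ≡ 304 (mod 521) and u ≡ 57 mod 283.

88353

521⁻¹ mod 283: 521×44 ≡ 1 (mod 283), so 521⁻¹ ≡ 44.
u = 304 + 521×((57 − 304)×44 mod 283) = 304 + 521×169 = 88353.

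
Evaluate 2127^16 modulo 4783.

2127^1 ≡ 2127 (mod 4783)
2127^2 ≡ 2127^2 = 4524129 ≡ 4194 (mod 4783)
2127^4 ≡ 4194^2 = 17589636 ≡ 2545 (mod 4783)
2127^8 ≡ 2545^2 = 6477025 ≡ 843 (mod 4783)
2127^16 ≡ 843^2 = 710649 ≡ 2765 (mod 4783)
So 2127^16 ≡ 2765 (mod 4783).

2765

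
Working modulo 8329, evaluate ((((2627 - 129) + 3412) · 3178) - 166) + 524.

2627 - 129 = 2498
2498 + 3412 = 5910
5910 · 3178 = 18781980 ≡ 85 (mod 8329)
85 - 166 = -81 ≡ 8248 (mod 8329)
8248 + 524 = 8772 ≡ 443 (mod 8329)

443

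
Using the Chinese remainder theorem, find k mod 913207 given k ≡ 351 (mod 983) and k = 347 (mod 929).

983⁻¹ mod 929: 983·843 ≡ 1 (mod 929), so 983⁻¹ ≡ 843.
k = 351 + 983·((347 − 351)·843 mod 929) = 351 + 983·344 = 338503.

338503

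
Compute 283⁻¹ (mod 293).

205

By the extended Euclidean algorithm:
293 = 1×283 + 10
283 = 28×10 + 3
10 = 3×3 + 1
3 = 3×1 + 0
gcd(283, 293) = 1, so the inverse exists.
Back-substitute for 1:
1 = 1×10 − 3×3
  = −3×283 + 85×10
  = 85×293 − 88×283
So 283⁻¹ ≡ −88 ≡ 205 (mod 293).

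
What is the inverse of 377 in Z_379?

379 = 1·377 + 2
377 = 188·2 + 1
2 = 2·1 + 0
gcd(377, 379) = 1, so the inverse exists.
Back-substitute for 1:
1 = 1·377 − 188·2
  = −188·379 + 189·377
So 377⁻¹ ≡ 189 (mod 379).

189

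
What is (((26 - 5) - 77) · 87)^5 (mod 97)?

26 - 5 = 21
21 - 77 = -56 ≡ 41 (mod 97)
41 · 87 = 3567 ≡ 75 (mod 97)
(75)^5 ≡ 75 (mod 97)

75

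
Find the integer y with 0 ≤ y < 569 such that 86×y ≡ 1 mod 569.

483

Apply the Euclidean algorithm and back-substitute:
569 = 6×86 + 53
86 = 1×53 + 33
53 = 1×33 + 20
33 = 1×20 + 13
20 = 1×13 + 7
13 = 1×7 + 6
7 = 1×6 + 1
6 = 6×1 + 0
gcd(86, 569) = 1, so the inverse exists.
Back-substitute for 1:
1 = 1×7 − 1×6
  = −1×13 + 2×7
  = 2×20 − 3×13
  = −3×33 + 5×20
  = 5×53 − 8×33
  = −8×86 + 13×53
  = 13×569 − 86×86
So 86⁻¹ ≡ −86 ≡ 483 (mod 569).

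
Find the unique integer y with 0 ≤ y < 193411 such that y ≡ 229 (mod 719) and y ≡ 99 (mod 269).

137558

719⁻¹ mod 269: 719×162 ≡ 1 (mod 269), so 719⁻¹ ≡ 162.
y = 229 + 719×((99 − 229)×162 mod 269) = 229 + 719×191 = 137558.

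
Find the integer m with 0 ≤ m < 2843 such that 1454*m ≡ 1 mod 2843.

Run the extended Euclidean algorithm:
2843 = 1*1454 + 1389
1454 = 1*1389 + 65
1389 = 21*65 + 24
65 = 2*24 + 17
24 = 1*17 + 7
17 = 2*7 + 3
7 = 2*3 + 1
3 = 3*1 + 0
gcd(1454, 2843) = 1, so the inverse exists.
Back-substitute for 1:
1 = 1*7 − 2*3
  = −2*17 + 5*7
  = 5*24 − 7*17
  = −7*65 + 19*24
  = 19*1389 − 406*65
  = −406*1454 + 425*1389
  = 425*2843 − 831*1454
So 1454⁻¹ ≡ −831 ≡ 2012 (mod 2843).

2012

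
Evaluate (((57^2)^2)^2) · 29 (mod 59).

49

(57)^2 ≡ 4 (mod 59)
(4)^2 ≡ 16 (mod 59)
(16)^2 ≡ 20 (mod 59)
20 · 29 = 580 ≡ 49 (mod 59)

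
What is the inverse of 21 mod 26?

By the extended Euclidean algorithm:
26 = 1*21 + 5
21 = 4*5 + 1
5 = 5*1 + 0
gcd(21, 26) = 1, so the inverse exists.
Back-substitute for 1:
1 = 1*21 − 4*5
  = −4*26 + 5*21
So 21⁻¹ ≡ 5 (mod 26).

5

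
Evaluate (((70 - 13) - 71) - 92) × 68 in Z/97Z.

67

70 - 13 = 57
57 - 71 = -14 ≡ 83 (mod 97)
83 - 92 = -9 ≡ 88 (mod 97)
88 × 68 = 5984 ≡ 67 (mod 97)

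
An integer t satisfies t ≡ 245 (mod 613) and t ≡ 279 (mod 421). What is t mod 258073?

180467

613⁻¹ mod 421: 613*182 ≡ 1 (mod 421), so 613⁻¹ ≡ 182.
t = 245 + 613*((279 − 245)*182 mod 421) = 245 + 613*294 = 180467.
Check: 180467 mod 613 = 245, 180467 mod 421 = 279. ✓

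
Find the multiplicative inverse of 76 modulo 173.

173 = 2*76 + 21
76 = 3*21 + 13
21 = 1*13 + 8
13 = 1*8 + 5
8 = 1*5 + 3
5 = 1*3 + 2
3 = 1*2 + 1
2 = 2*1 + 0
gcd(76, 173) = 1, so the inverse exists.
Bézout: 1 = 29*173 − 66*76.
So 76⁻¹ ≡ −66 ≡ 107 (mod 173).

107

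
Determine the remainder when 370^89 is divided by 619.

449

Using repeated squaring:
89 in binary is 1011001, i.e. 89 = 64 + 16 + 8 + 1.
370^1 ≡ 370 (mod 619)
370^2 ≡ 370^2 = 136900 ≡ 101 (mod 619)
370^4 ≡ 101^2 = 10201 ≡ 297 (mod 619)
370^8 ≡ 297^2 = 88209 ≡ 311 (mod 619)
370^16 ≡ 311^2 = 96721 ≡ 157 (mod 619)
370^32 ≡ 157^2 = 24649 ≡ 508 (mod 619)
370^64 ≡ 508^2 = 258064 ≡ 560 (mod 619)
370^89 = 370^64 * 370^16 * 370^8 * 370^1 ≡ 560 * 157 * 311 * 370 (mod 619).
Accumulate the product:
560 * 157 = 87920 ≡ 22
22 * 311 = 6842 ≡ 33
33 * 370 = 12210 ≡ 449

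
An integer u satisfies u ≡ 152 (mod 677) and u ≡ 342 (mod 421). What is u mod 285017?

677⁻¹ mod 421: 677×347 ≡ 1 (mod 421), so 677⁻¹ ≡ 347.
u = 152 + 677×((342 − 152)×347 mod 421) = 152 + 677×254 = 172110.

172110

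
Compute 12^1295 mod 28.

Using repeated squaring:
1295 in binary is 10100001111, i.e. 1295 = 1024 + 256 + 8 + 4 + 2 + 1.
12^1 ≡ 12 (mod 28)
12^2 ≡ 12^2 = 144 ≡ 4 (mod 28)
12^4 ≡ 4^2 = 16 (mod 28)
12^8 ≡ 16^2 = 256 ≡ 4 (mod 28)
12^16 ≡ 4^2 = 16 (mod 28)
12^32 ≡ 16^2 = 256 ≡ 4 (mod 28)
12^64 ≡ 4^2 = 16 (mod 28)
12^128 ≡ 16^2 = 256 ≡ 4 (mod 28)
12^256 ≡ 4^2 = 16 (mod 28)
12^512 ≡ 16^2 = 256 ≡ 4 (mod 28)
12^1024 ≡ 4^2 = 16 (mod 28)
12^1295 = 12^1024 * 12^256 * 12^8 * 12^4 * 12^2 * 12^1 ≡ 16 * 16 * 4 * 16 * 4 * 12 (mod 28).
Accumulate the product:
16 * 16 = 256 ≡ 4
4 * 4 = 16
16 * 16 = 256 ≡ 4
4 * 4 = 16
16 * 12 = 192 ≡ 24

24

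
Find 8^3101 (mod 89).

By square-and-multiply:
3101 in binary is 110000011101, i.e. 3101 = 2048 + 1024 + 16 + 8 + 4 + 1.
8^1 ≡ 8 (mod 89)
8^2 ≡ 8^2 = 64 (mod 89)
8^4 ≡ 64^2 = 4096 ≡ 2 (mod 89)
8^8 ≡ 2^2 = 4 (mod 89)
8^16 ≡ 4^2 = 16 (mod 89)
8^32 ≡ 16^2 = 256 ≡ 78 (mod 89)
8^64 ≡ 78^2 = 6084 ≡ 32 (mod 89)
8^128 ≡ 32^2 = 1024 ≡ 45 (mod 89)
8^256 ≡ 45^2 = 2025 ≡ 67 (mod 89)
8^512 ≡ 67^2 = 4489 ≡ 39 (mod 89)
8^1024 ≡ 39^2 = 1521 ≡ 8 (mod 89)
8^2048 ≡ 8^2 = 64 (mod 89)
8^3101 = 8^2048 · 8^1024 · 8^16 · 8^8 · 8^4 · 8^1 ≡ 64 · 8 · 16 · 4 · 2 · 8 (mod 89).
Accumulate the product:
64 · 8 = 512 ≡ 67
67 · 16 = 1072 ≡ 4
4 · 4 = 16
16 · 2 = 32
32 · 8 = 256 ≡ 78

78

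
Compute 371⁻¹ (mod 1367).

888

1367 = 3*371 + 254
371 = 1*254 + 117
254 = 2*117 + 20
117 = 5*20 + 17
20 = 1*17 + 3
17 = 5*3 + 2
3 = 1*2 + 1
2 = 2*1 + 0
gcd(371, 1367) = 1, so the inverse exists.
Back-substitute for 1:
1 = 1*3 − 1*2
  = −1*17 + 6*3
  = 6*20 − 7*17
  = −7*117 + 41*20
  = 41*254 − 89*117
  = −89*371 + 130*254
  = 130*1367 − 479*371
So 371⁻¹ ≡ −479 ≡ 888 (mod 1367).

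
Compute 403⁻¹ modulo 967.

12

By the extended Euclidean algorithm:
967 = 2×403 + 161
403 = 2×161 + 81
161 = 1×81 + 80
81 = 1×80 + 1
80 = 80×1 + 0
gcd(403, 967) = 1, so the inverse exists.
Back-substitute for 1:
1 = 1×81 − 1×80
  = −1×161 + 2×81
  = 2×403 − 5×161
  = −5×967 + 12×403
So 403⁻¹ ≡ 12 (mod 967).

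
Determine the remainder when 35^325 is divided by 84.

35

325 in binary is 101000101, i.e. 325 = 256 + 64 + 4 + 1.
35^1 ≡ 35 (mod 84)
35^2 ≡ 35^2 = 1225 ≡ 49 (mod 84)
35^4 ≡ 49^2 = 2401 ≡ 49 (mod 84)
35^8 ≡ 49^2 = 2401 ≡ 49 (mod 84)
35^16 ≡ 49^2 = 2401 ≡ 49 (mod 84)
35^32 ≡ 49^2 = 2401 ≡ 49 (mod 84)
35^64 ≡ 49^2 = 2401 ≡ 49 (mod 84)
35^128 ≡ 49^2 = 2401 ≡ 49 (mod 84)
35^256 ≡ 49^2 = 2401 ≡ 49 (mod 84)
35^325 = 35^256 × 35^64 × 35^4 × 35^1 ≡ 49 × 49 × 49 × 35 (mod 84).
Accumulate the product:
49 × 49 = 2401 ≡ 49
49 × 49 = 2401 ≡ 49
49 × 35 = 1715 ≡ 35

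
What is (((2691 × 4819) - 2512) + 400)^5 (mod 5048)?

2691 × 4819 = 12967929 ≡ 4665 (mod 5048)
4665 - 2512 = 2153
2153 + 400 = 2553
(2553)^5 ≡ 3649 (mod 5048)

3649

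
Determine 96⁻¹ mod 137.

Apply the Euclidean algorithm and back-substitute:
137 = 1*96 + 41
96 = 2*41 + 14
41 = 2*14 + 13
14 = 1*13 + 1
13 = 13*1 + 0
gcd(96, 137) = 1, so the inverse exists.
Back-substitute for 1:
1 = 1*14 − 1*13
  = −1*41 + 3*14
  = 3*96 − 7*41
  = −7*137 + 10*96
So 96⁻¹ ≡ 10 (mod 137).

10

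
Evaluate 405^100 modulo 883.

100 in binary is 1100100, i.e. 100 = 64 + 32 + 4.
405^1 ≡ 405 (mod 883)
405^2 ≡ 405^2 = 164025 ≡ 670 (mod 883)
405^4 ≡ 670^2 = 448900 ≡ 336 (mod 883)
405^8 ≡ 336^2 = 112896 ≡ 755 (mod 883)
405^16 ≡ 755^2 = 570025 ≡ 490 (mod 883)
405^32 ≡ 490^2 = 240100 ≡ 807 (mod 883)
405^64 ≡ 807^2 = 651249 ≡ 478 (mod 883)
405^100 = 405^64 * 405^32 * 405^4 ≡ 478 * 807 * 336 (mod 883).
Accumulate the product:
478 * 807 = 385746 ≡ 758
758 * 336 = 254688 ≡ 384

384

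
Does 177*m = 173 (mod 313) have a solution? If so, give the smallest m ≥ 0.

gcd(177, 313) = 1, so a unique solution mod 313 exists.
177⁻¹ ≡ 168 (mod 313).
m ≡ 168*173 ≡ 268 (mod 313).

268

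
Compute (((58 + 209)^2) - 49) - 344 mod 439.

58 + 209 = 267
(267)^2 ≡ 171 (mod 439)
171 - 49 = 122
122 - 344 = -222 ≡ 217 (mod 439)

217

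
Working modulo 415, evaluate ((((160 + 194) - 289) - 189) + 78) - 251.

118

160 + 194 = 354
354 - 289 = 65
65 - 189 = -124 ≡ 291 (mod 415)
291 + 78 = 369
369 - 251 = 118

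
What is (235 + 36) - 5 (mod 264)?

2

235 + 36 = 271 ≡ 7 (mod 264)
7 - 5 = 2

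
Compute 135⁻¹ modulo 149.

117

Run the extended Euclidean algorithm:
149 = 1*135 + 14
135 = 9*14 + 9
14 = 1*9 + 5
9 = 1*5 + 4
5 = 1*4 + 1
4 = 4*1 + 0
gcd(135, 149) = 1, so the inverse exists.
Bézout: 1 = 29*149 − 32*135.
So 135⁻¹ ≡ −32 ≡ 117 (mod 149).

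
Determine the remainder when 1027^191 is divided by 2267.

1764

191 in binary is 10111111, i.e. 191 = 128 + 32 + 16 + 8 + 4 + 2 + 1.
1027^1 ≡ 1027 (mod 2267)
1027^2 ≡ 1027^2 = 1054729 ≡ 574 (mod 2267)
1027^4 ≡ 574^2 = 329476 ≡ 761 (mod 2267)
1027^8 ≡ 761^2 = 579121 ≡ 1036 (mod 2267)
1027^16 ≡ 1036^2 = 1073296 ≡ 1005 (mod 2267)
1027^32 ≡ 1005^2 = 1010025 ≡ 1210 (mod 2267)
1027^64 ≡ 1210^2 = 1464100 ≡ 1885 (mod 2267)
1027^128 ≡ 1885^2 = 3553225 ≡ 836 (mod 2267)
1027^191 = 1027^128 · 1027^32 · 1027^16 · 1027^8 · 1027^4 · 1027^2 · 1027^1 ≡ 836 · 1210 · 1005 · 1036 · 761 · 574 · 1027 (mod 2267).
Accumulate the product:
836 · 1210 = 1011560 ≡ 478
478 · 1005 = 480390 ≡ 2053
2053 · 1036 = 2126908 ≡ 462
462 · 761 = 351582 ≡ 197
197 · 574 = 113078 ≡ 1995
1995 · 1027 = 2048865 ≡ 1764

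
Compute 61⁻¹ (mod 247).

247 = 4×61 + 3
61 = 20×3 + 1
3 = 3×1 + 0
gcd(61, 247) = 1, so the inverse exists.
Bézout: 1 = −20×247 + 81×61.
So 61⁻¹ ≡ 81 (mod 247).

81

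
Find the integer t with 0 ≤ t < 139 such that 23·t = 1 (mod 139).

Apply the Euclidean algorithm and back-substitute:
139 = 6·23 + 1
23 = 23·1 + 0
gcd(23, 139) = 1, so the inverse exists.
Bézout: 1 = 1·139 − 6·23.
So 23⁻¹ ≡ −6 ≡ 133 (mod 139).

133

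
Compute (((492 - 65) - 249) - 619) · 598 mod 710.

492 - 65 = 427
427 - 249 = 178
178 - 619 = -441 ≡ 269 (mod 710)
269 · 598 = 160862 ≡ 402 (mod 710)

402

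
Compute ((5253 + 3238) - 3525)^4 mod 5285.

5253 + 3238 = 8491 ≡ 3206 (mod 5285)
3206 - 3525 = -319 ≡ 4966 (mod 5285)
(4966)^4 ≡ 4246 (mod 5285)

4246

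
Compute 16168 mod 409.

217

16168 = 39*409 + 217, so 16168 ≡ 217 (mod 409).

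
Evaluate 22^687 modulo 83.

57

Using repeated squaring:
22^1 ≡ 22 (mod 83)
22^2 ≡ 22^2 = 484 ≡ 69 (mod 83)
22^4 ≡ 69^2 = 4761 ≡ 30 (mod 83)
22^8 ≡ 30^2 = 900 ≡ 70 (mod 83)
22^16 ≡ 70^2 = 4900 ≡ 3 (mod 83)
22^32 ≡ 3^2 = 9 (mod 83)
22^64 ≡ 9^2 = 81 (mod 83)
22^128 ≡ 81^2 = 6561 ≡ 4 (mod 83)
22^256 ≡ 4^2 = 16 (mod 83)
22^512 ≡ 16^2 = 256 ≡ 7 (mod 83)
22^687 = 22^512 · 22^128 · 22^32 · 22^8 · 22^4 · 22^2 · 22^1 ≡ 7 · 4 · 9 · 70 · 30 · 69 · 22 (mod 83).
Accumulate the product:
7 · 4 = 28
28 · 9 = 252 ≡ 3
3 · 70 = 210 ≡ 44
44 · 30 = 1320 ≡ 75
75 · 69 = 5175 ≡ 29
29 · 22 = 638 ≡ 57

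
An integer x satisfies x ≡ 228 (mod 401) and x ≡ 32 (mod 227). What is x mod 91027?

82433

401⁻¹ mod 227: 401×197 ≡ 1 (mod 227), so 401⁻¹ ≡ 197.
x = 228 + 401×((32 − 228)×197 mod 227) = 228 + 401×205 = 82433.
Check: 82433 mod 401 = 228, 82433 mod 227 = 32. ✓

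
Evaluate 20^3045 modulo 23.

5

By square-and-multiply:
20^1 ≡ 20 (mod 23)
20^2 ≡ 20^2 = 400 ≡ 9 (mod 23)
20^4 ≡ 9^2 = 81 ≡ 12 (mod 23)
20^8 ≡ 12^2 = 144 ≡ 6 (mod 23)
20^16 ≡ 6^2 = 36 ≡ 13 (mod 23)
20^32 ≡ 13^2 = 169 ≡ 8 (mod 23)
20^64 ≡ 8^2 = 64 ≡ 18 (mod 23)
20^128 ≡ 18^2 = 324 ≡ 2 (mod 23)
20^256 ≡ 2^2 = 4 (mod 23)
20^512 ≡ 4^2 = 16 (mod 23)
20^1024 ≡ 16^2 = 256 ≡ 3 (mod 23)
20^2048 ≡ 3^2 = 9 (mod 23)
20^3045 = 20^2048 · 20^512 · 20^256 · 20^128 · 20^64 · 20^32 · 20^4 · 20^1 ≡ 9 · 16 · 4 · 2 · 18 · 8 · 12 · 20 (mod 23).
Accumulate the product:
9 · 16 = 144 ≡ 6
6 · 4 = 24 ≡ 1
1 · 2 = 2
2 · 18 = 36 ≡ 13
13 · 8 = 104 ≡ 12
12 · 12 = 144 ≡ 6
6 · 20 = 120 ≡ 5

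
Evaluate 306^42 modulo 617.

Using repeated squaring:
306^1 ≡ 306 (mod 617)
306^2 ≡ 306^2 = 93636 ≡ 469 (mod 617)
306^4 ≡ 469^2 = 219961 ≡ 309 (mod 617)
306^8 ≡ 309^2 = 95481 ≡ 463 (mod 617)
306^16 ≡ 463^2 = 214369 ≡ 270 (mod 617)
306^32 ≡ 270^2 = 72900 ≡ 94 (mod 617)
306^42 = 306^32 × 306^8 × 306^2 ≡ 94 × 463 × 469 (mod 617).
Accumulate the product:
94 × 463 = 43522 ≡ 332
332 × 469 = 155708 ≡ 224

224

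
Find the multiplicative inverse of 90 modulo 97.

83

By the extended Euclidean algorithm:
97 = 1·90 + 7
90 = 12·7 + 6
7 = 1·6 + 1
6 = 6·1 + 0
gcd(90, 97) = 1, so the inverse exists.
Back-substitute for 1:
1 = 1·7 − 1·6
  = −1·90 + 13·7
  = 13·97 − 14·90
So 90⁻¹ ≡ −14 ≡ 83 (mod 97).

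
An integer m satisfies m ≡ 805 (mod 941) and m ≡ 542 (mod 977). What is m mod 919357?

135368

941⁻¹ mod 977: 941*787 ≡ 1 (mod 977), so 941⁻¹ ≡ 787.
m = 805 + 941*((542 − 805)*787 mod 977) = 805 + 941*143 = 135368.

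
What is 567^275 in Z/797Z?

567^1 ≡ 567 (mod 797)
567^2 ≡ 567^2 = 321489 ≡ 298 (mod 797)
567^4 ≡ 298^2 = 88804 ≡ 337 (mod 797)
567^8 ≡ 337^2 = 113569 ≡ 395 (mod 797)
567^16 ≡ 395^2 = 156025 ≡ 610 (mod 797)
567^32 ≡ 610^2 = 372100 ≡ 698 (mod 797)
567^64 ≡ 698^2 = 487204 ≡ 237 (mod 797)
567^128 ≡ 237^2 = 56169 ≡ 379 (mod 797)
567^256 ≡ 379^2 = 143641 ≡ 181 (mod 797)
567^275 = 567^256 · 567^16 · 567^2 · 567^1 ≡ 181 · 610 · 298 · 567 (mod 797).
Accumulate the product:
181 · 610 = 110410 ≡ 424
424 · 298 = 126352 ≡ 426
426 · 567 = 241542 ≡ 51

51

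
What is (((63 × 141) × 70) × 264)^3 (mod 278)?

63 × 141 = 8883 ≡ 265 (mod 278)
265 × 70 = 18550 ≡ 202 (mod 278)
202 × 264 = 53328 ≡ 230 (mod 278)
(230)^3 ≡ 52 (mod 278)

52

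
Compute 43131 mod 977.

43131 = 44*977 + 143, so 43131 ≡ 143 (mod 977).

143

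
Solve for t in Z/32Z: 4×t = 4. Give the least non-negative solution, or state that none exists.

1

gcd(4, 32) = 4, and 4 | 4, so solutions exist.
Divide through by 4: 1×t mod 8 = 1.
1⁻¹ ≡ 1 (mod 8).
t ≡ 1×1 ≡ 1 (mod 8).
The smallest non-negative solution is t = 1.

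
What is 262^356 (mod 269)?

By square-and-multiply:
356 in binary is 101100100, i.e. 356 = 256 + 64 + 32 + 4.
262^1 ≡ 262 (mod 269)
262^2 ≡ 262^2 = 68644 ≡ 49 (mod 269)
262^4 ≡ 49^2 = 2401 ≡ 249 (mod 269)
262^8 ≡ 249^2 = 62001 ≡ 131 (mod 269)
262^16 ≡ 131^2 = 17161 ≡ 214 (mod 269)
262^32 ≡ 214^2 = 45796 ≡ 66 (mod 269)
262^64 ≡ 66^2 = 4356 ≡ 52 (mod 269)
262^128 ≡ 52^2 = 2704 ≡ 14 (mod 269)
262^256 ≡ 14^2 = 196 (mod 269)
262^356 = 262^256 · 262^64 · 262^32 · 262^4 ≡ 196 · 52 · 66 · 249 (mod 269).
Accumulate the product:
196 · 52 = 10192 ≡ 239
239 · 66 = 15774 ≡ 172
172 · 249 = 42828 ≡ 57

57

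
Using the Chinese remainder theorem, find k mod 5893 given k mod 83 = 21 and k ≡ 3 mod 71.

83⁻¹ mod 71: 83·6 ≡ 1 (mod 71), so 83⁻¹ ≡ 6.
k = 21 + 83·((3 − 21)·6 mod 71) = 21 + 83·34 = 2843.

2843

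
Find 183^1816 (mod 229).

180

Compute successive squares:
1816 in binary is 11100011000, i.e. 1816 = 1024 + 512 + 256 + 16 + 8.
183^1 ≡ 183 (mod 229)
183^2 ≡ 183^2 = 33489 ≡ 55 (mod 229)
183^4 ≡ 55^2 = 3025 ≡ 48 (mod 229)
183^8 ≡ 48^2 = 2304 ≡ 14 (mod 229)
183^16 ≡ 14^2 = 196 (mod 229)
183^32 ≡ 196^2 = 38416 ≡ 173 (mod 229)
183^64 ≡ 173^2 = 29929 ≡ 159 (mod 229)
183^128 ≡ 159^2 = 25281 ≡ 91 (mod 229)
183^256 ≡ 91^2 = 8281 ≡ 37 (mod 229)
183^512 ≡ 37^2 = 1369 ≡ 224 (mod 229)
183^1024 ≡ 224^2 = 50176 ≡ 25 (mod 229)
183^1816 = 183^1024 × 183^512 × 183^256 × 183^16 × 183^8 ≡ 25 × 224 × 37 × 196 × 14 (mod 229).
Accumulate the product:
25 × 224 = 5600 ≡ 104
104 × 37 = 3848 ≡ 184
184 × 196 = 36064 ≡ 111
111 × 14 = 1554 ≡ 180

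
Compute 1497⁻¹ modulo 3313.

Apply the Euclidean algorithm and back-substitute:
3313 = 2·1497 + 319
1497 = 4·319 + 221
319 = 1·221 + 98
221 = 2·98 + 25
98 = 3·25 + 23
25 = 1·23 + 2
23 = 11·2 + 1
2 = 2·1 + 0
gcd(1497, 3313) = 1, so the inverse exists.
Back-substitute for 1:
1 = 1·23 − 11·2
  = −11·25 + 12·23
  = 12·98 − 47·25
  = −47·221 + 106·98
  = 106·319 − 153·221
  = −153·1497 + 718·319
  = 718·3313 − 1589·1497
So 1497⁻¹ ≡ −1589 ≡ 1724 (mod 3313).

1724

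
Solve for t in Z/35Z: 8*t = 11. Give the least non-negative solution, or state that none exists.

32

gcd(8, 35) = 1, so a unique solution mod 35 exists.
8⁻¹ ≡ 22 (mod 35).
t ≡ 22*11 ≡ 32 (mod 35).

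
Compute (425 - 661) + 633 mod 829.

397

425 - 661 = -236 ≡ 593 (mod 829)
593 + 633 = 1226 ≡ 397 (mod 829)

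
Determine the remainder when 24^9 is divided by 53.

13

By square-and-multiply:
9 in binary is 1001, i.e. 9 = 8 + 1.
24^1 ≡ 24 (mod 53)
24^2 ≡ 24^2 = 576 ≡ 46 (mod 53)
24^4 ≡ 46^2 = 2116 ≡ 49 (mod 53)
24^8 ≡ 49^2 = 2401 ≡ 16 (mod 53)
24^9 = 24^8 * 24^1 ≡ 16 * 24 (mod 53).
16 * 24 = 384 ≡ 13 (mod 53).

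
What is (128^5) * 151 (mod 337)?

67

(128)^5 ≡ 208 (mod 337)
208 * 151 = 31408 ≡ 67 (mod 337)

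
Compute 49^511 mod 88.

49

511 in binary is 111111111, i.e. 511 = 256 + 128 + 64 + 32 + 16 + 8 + 4 + 2 + 1.
49^1 ≡ 49 (mod 88)
49^2 ≡ 49^2 = 2401 ≡ 25 (mod 88)
49^4 ≡ 25^2 = 625 ≡ 9 (mod 88)
49^8 ≡ 9^2 = 81 (mod 88)
49^16 ≡ 81^2 = 6561 ≡ 49 (mod 88)
49^32 ≡ 49^2 = 2401 ≡ 25 (mod 88)
49^64 ≡ 25^2 = 625 ≡ 9 (mod 88)
49^128 ≡ 9^2 = 81 (mod 88)
49^256 ≡ 81^2 = 6561 ≡ 49 (mod 88)
49^511 = 49^256 · 49^128 · 49^64 · 49^32 · 49^16 · 49^8 · 49^4 · 49^2 · 49^1 ≡ 49 · 81 · 9 · 25 · 49 · 81 · 9 · 25 · 49 (mod 88).
Accumulate the product:
49 · 81 = 3969 ≡ 9
9 · 9 = 81
81 · 25 = 2025 ≡ 1
1 · 49 = 49
49 · 81 = 3969 ≡ 9
9 · 9 = 81
81 · 25 = 2025 ≡ 1
1 · 49 = 49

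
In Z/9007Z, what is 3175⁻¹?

3495

By the extended Euclidean algorithm:
9007 = 2*3175 + 2657
3175 = 1*2657 + 518
2657 = 5*518 + 67
518 = 7*67 + 49
67 = 1*49 + 18
49 = 2*18 + 13
18 = 1*13 + 5
13 = 2*5 + 3
5 = 1*3 + 2
3 = 1*2 + 1
2 = 2*1 + 0
gcd(3175, 9007) = 1, so the inverse exists.
Back-substitute for 1:
1 = 1*3 − 1*2
  = −1*5 + 2*3
  = 2*13 − 5*5
  = −5*18 + 7*13
  = 7*49 − 19*18
  = −19*67 + 26*49
  = 26*518 − 201*67
  = −201*2657 + 1031*518
  = 1031*3175 − 1232*2657
  = −1232*9007 + 3495*3175
So 3175⁻¹ ≡ 3495 (mod 9007).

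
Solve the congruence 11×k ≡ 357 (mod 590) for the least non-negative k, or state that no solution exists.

gcd(11, 590) = 1, so a unique solution mod 590 exists.
11⁻¹ ≡ 161 (mod 590).
k ≡ 161×357 ≡ 247 (mod 590).

247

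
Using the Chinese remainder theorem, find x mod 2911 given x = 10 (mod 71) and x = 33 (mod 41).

71⁻¹ mod 41: 71*26 ≡ 1 (mod 41), so 71⁻¹ ≡ 26.
x = 10 + 71*((33 − 10)*26 mod 41) = 10 + 71*24 = 1714.
Check: 1714 mod 71 = 10, 1714 mod 41 = 33. ✓

1714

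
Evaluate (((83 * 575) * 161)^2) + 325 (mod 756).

122

83 * 575 = 47725 ≡ 97 (mod 756)
97 * 161 = 15617 ≡ 497 (mod 756)
(497)^2 ≡ 553 (mod 756)
553 + 325 = 878 ≡ 122 (mod 756)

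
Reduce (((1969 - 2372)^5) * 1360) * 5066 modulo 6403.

1594

1969 - 2372 = -403 ≡ 6000 (mod 6403)
(6000)^5 ≡ 5930 (mod 6403)
5930 * 1360 = 8064800 ≡ 3423 (mod 6403)
3423 * 5066 = 17340918 ≡ 1594 (mod 6403)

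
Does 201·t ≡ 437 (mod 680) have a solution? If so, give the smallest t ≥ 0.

gcd(201, 680) = 1, so a unique solution mod 680 exists.
201⁻¹ ≡ 521 (mod 680).
t ≡ 521·437 ≡ 557 (mod 680).

557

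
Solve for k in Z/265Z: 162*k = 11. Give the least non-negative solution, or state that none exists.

198

gcd(162, 265) = 1, so a unique solution mod 265 exists.
162⁻¹ ≡ 18 (mod 265).
k ≡ 18*11 ≡ 198 (mod 265).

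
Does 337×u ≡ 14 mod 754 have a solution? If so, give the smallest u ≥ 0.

584

gcd(337, 754) = 1, so a unique solution mod 754 exists.
337⁻¹ ≡ 311 (mod 754).
u ≡ 311×14 ≡ 584 (mod 754).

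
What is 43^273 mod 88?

43

273 in binary is 100010001, i.e. 273 = 256 + 16 + 1.
43^1 ≡ 43 (mod 88)
43^2 ≡ 43^2 = 1849 ≡ 1 (mod 88)
43^4 ≡ 1^2 = 1 (mod 88)
43^8 ≡ 1^2 = 1 (mod 88)
43^16 ≡ 1^2 = 1 (mod 88)
43^32 ≡ 1^2 = 1 (mod 88)
43^64 ≡ 1^2 = 1 (mod 88)
43^128 ≡ 1^2 = 1 (mod 88)
43^256 ≡ 1^2 = 1 (mod 88)
43^273 = 43^256 * 43^16 * 43^1 ≡ 1 * 1 * 43 (mod 88).
Accumulate the product:
1 * 1 = 1
1 * 43 = 43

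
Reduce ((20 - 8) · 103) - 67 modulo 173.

131

20 - 8 = 12
12 · 103 = 1236 ≡ 25 (mod 173)
25 - 67 = -42 ≡ 131 (mod 173)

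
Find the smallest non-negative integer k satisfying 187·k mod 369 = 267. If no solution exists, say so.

33

gcd(187, 369) = 1, so a unique solution mod 369 exists.
187⁻¹ ≡ 148 (mod 369).
k ≡ 148·267 ≡ 33 (mod 369).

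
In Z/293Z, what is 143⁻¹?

209

293 = 2·143 + 7
143 = 20·7 + 3
7 = 2·3 + 1
3 = 3·1 + 0
gcd(143, 293) = 1, so the inverse exists.
Bézout: 1 = 41·293 − 84·143.
So 143⁻¹ ≡ −84 ≡ 209 (mod 293).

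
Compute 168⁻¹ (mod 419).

212

419 = 2×168 + 83
168 = 2×83 + 2
83 = 41×2 + 1
2 = 2×1 + 0
gcd(168, 419) = 1, so the inverse exists.
Bézout: 1 = 83×419 − 207×168.
So 168⁻¹ ≡ −207 ≡ 212 (mod 419).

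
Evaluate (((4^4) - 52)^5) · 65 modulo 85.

0

(4)^4 ≡ 1 (mod 85)
1 - 52 = -51 ≡ 34 (mod 85)
(34)^5 ≡ 34 (mod 85)
34 · 65 = 2210 ≡ 0 (mod 85)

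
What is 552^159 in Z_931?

20

552^1 ≡ 552 (mod 931)
552^2 ≡ 552^2 = 304704 ≡ 267 (mod 931)
552^4 ≡ 267^2 = 71289 ≡ 533 (mod 931)
552^8 ≡ 533^2 = 284089 ≡ 134 (mod 931)
552^16 ≡ 134^2 = 17956 ≡ 267 (mod 931)
552^32 ≡ 267^2 = 71289 ≡ 533 (mod 931)
552^64 ≡ 533^2 = 284089 ≡ 134 (mod 931)
552^128 ≡ 134^2 = 17956 ≡ 267 (mod 931)
552^159 = 552^128 × 552^16 × 552^8 × 552^4 × 552^2 × 552^1 ≡ 267 × 267 × 134 × 533 × 267 × 552 (mod 931).
Accumulate the product:
267 × 267 = 71289 ≡ 533
533 × 134 = 71422 ≡ 666
666 × 533 = 354978 ≡ 267
267 × 267 = 71289 ≡ 533
533 × 552 = 294216 ≡ 20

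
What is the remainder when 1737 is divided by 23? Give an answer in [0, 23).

1737 = 75·23 + 12, so 1737 ≡ 12 (mod 23).

12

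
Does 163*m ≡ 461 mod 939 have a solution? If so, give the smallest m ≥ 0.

95

gcd(163, 939) = 1, so a unique solution mod 939 exists.
163⁻¹ ≡ 265 (mod 939).
m ≡ 265*461 ≡ 95 (mod 939).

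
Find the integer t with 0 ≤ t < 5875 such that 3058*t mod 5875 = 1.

1097

Apply the Euclidean algorithm and back-substitute:
5875 = 1·3058 + 2817
3058 = 1·2817 + 241
2817 = 11·241 + 166
241 = 1·166 + 75
166 = 2·75 + 16
75 = 4·16 + 11
16 = 1·11 + 5
11 = 2·5 + 1
5 = 5·1 + 0
gcd(3058, 5875) = 1, so the inverse exists.
Back-substitute for 1:
1 = 1·11 − 2·5
  = −2·16 + 3·11
  = 3·75 − 14·16
  = −14·166 + 31·75
  = 31·241 − 45·166
  = −45·2817 + 526·241
  = 526·3058 − 571·2817
  = −571·5875 + 1097·3058
So 3058⁻¹ ≡ 1097 (mod 5875).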